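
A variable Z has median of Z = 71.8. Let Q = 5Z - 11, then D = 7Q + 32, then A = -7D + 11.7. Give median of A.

median of Q = 5·71.8 + (-11) = 348.
median of D = 7·348 + 32 = 2468.
median of A = (-7)·2468 + 11.7 = -17264.3.

median of A = -17264.3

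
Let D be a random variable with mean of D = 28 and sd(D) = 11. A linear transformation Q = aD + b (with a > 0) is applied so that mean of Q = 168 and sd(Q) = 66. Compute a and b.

sd(Q) = a·sd(D) (a > 0), so a = 66/11 = 6.
mean of Q = a·mean of D + b, so b = 168 − 6·28 = 0.

a = 6, b = 0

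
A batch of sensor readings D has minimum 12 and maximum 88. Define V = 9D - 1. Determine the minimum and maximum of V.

a = 9 > 0, so min(V) = a·min(D)+b = 9·12 + (-1) = 107 and max(V) = 9·88 + (-1) = 791.

min(V) = 107, max(V) = 791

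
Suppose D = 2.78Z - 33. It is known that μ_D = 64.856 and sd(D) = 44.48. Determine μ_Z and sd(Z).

From D = 2.78Z - 33: μ_D = a·μ_Z + b, so μ_Z = (μ_D − b)/a = (64.856 − (-33))/2.78 = 35.2.
sd(D) = |a|·sd(Z), so sd(Z) = 44.48/|2.78| = 16.

μ_Z = 35.2, sd(Z) = 16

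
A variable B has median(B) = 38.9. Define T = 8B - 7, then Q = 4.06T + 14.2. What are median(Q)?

median(Q) = 1249.252

median(T) = 8·38.9 + (-7) = 304.2.
median(Q) = 4.06·304.2 + 14.2 = 1249.252.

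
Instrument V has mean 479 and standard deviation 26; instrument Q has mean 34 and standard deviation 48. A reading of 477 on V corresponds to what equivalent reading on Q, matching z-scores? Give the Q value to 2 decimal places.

z = (477 − 479)/26 ≈ -0.0769.
Q = 34 + z·48 = 34 + (477 − 479)·48/26 ≈ 30.31.

Q = 30.31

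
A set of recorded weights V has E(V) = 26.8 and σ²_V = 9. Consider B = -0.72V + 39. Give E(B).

E(B) = 19.704

B = -0.72V + 39 is linear with a = -0.72, b = 39.
E(B) = a·E(V) + b = (-0.72)·26.8 + 39 = 19.704.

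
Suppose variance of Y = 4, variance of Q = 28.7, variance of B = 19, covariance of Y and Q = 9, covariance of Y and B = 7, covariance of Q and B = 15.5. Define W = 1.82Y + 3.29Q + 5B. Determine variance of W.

variance of W = a²·variance of Y + b²·variance of Q + c²·variance of B + 2ab·covariance of Y and Q + 2ac·covariance of Y and B + 2bc·covariance of Q and B, with a = 1.82, b = 3.29, c = 5.
= 13.2496 + 310.65167 + 475 + 107.7804 + 127.4 + 509.95
= 1544.03167.

variance of W = 1544.03167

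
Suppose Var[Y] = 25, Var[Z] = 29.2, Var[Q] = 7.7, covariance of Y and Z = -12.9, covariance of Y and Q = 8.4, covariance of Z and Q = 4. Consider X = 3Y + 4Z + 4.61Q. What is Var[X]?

Var[X] = 926.10517

Var[X] = a²·Var[Y] + b²·Var[Z] + c²·Var[Q] + 2ab·covariance of Y and Z + 2ac·covariance of Y and Q + 2bc·covariance of Z and Q, with a = 3, b = 4, c = 4.61.
= 225 + 467.2 + 163.64117 + (-309.6) + 232.344 + 147.52
= 926.10517.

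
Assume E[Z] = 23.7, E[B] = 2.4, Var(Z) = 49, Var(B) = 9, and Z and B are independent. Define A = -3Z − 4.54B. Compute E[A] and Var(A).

E[A] = (-3)·E[Z] + (-4.54)·E[B] = (-3)·23.7 + (-4.54)·2.4 = -81.996.
Var(A) = a²·Var(Z) + b²·Var(B) + 2ab·covariance of Z and B with a = -3, b = -4.54.
Independence gives covariance of Z and B = 0.
= (-3)²·49 + (-4.54)²·9 + 2·(-3)·(-4.54)·0
= 441 + 185.5044 + 0 = 626.5044.

E[A] = -81.996, Var(A) = 626.5044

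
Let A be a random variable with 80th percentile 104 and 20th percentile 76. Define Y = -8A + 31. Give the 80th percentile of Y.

Since a = -8 < 0 the transformation is decreasing, reversing order: the 80th percentile of Y corresponds to the 20th percentile of A.
So P_{80}(Y) = a·P_{20}(A) + b = (-8)·76 + 31 = -577.

80th percentile of Y = -577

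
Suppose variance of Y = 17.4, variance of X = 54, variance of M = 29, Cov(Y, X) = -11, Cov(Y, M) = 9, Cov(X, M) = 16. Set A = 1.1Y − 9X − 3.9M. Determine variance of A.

variance of A = a²·variance of Y + b²·variance of X + c²·variance of M + 2ab·Cov(Y, X) + 2ac·Cov(Y, M) + 2bc·Cov(X, M), with a = 1.1, b = -9, c = -3.9.
= 21.054 + 4374 + 441.09 + 217.8 + (-77.22) + 1123.2
= 6099.924.

variance of A = 6099.924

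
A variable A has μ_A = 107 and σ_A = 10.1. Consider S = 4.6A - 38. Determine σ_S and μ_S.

S = 4.6A - 38 is linear with a = 4.6, b = -38.
σ_S = |a|·σ_A = |4.6|·10.1 = 46.46.
μ_S = a·μ_A + b = 4.6·107 + (-38) = 454.2.

σ_S = 46.46, μ_S = 454.2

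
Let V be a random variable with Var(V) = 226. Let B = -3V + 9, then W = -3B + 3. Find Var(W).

Var(B) = (-3)²·226 = 2034.
Var(W) = (-3)²·2034 = 18306.

Var(W) = 18306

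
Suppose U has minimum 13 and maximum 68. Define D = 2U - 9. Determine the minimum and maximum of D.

min(D) = 17, max(D) = 127

a = 2 > 0, so min(D) = a·min(U)+b = 2·13 + (-9) = 17 and max(D) = 2·68 + (-9) = 127.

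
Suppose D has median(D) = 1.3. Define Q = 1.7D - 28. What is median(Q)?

median(Q) = -25.79

A linear map preserves order up to sign, so median(Q) = a·median(D) + b = 1.7·1.3 + (-28) = -25.79.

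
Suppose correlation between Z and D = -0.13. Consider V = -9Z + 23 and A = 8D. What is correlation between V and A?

correlation between V and A = 0.13

Linear rescalings preserve |correlation|; the slopes -9 and 8 have opposite signs, so the correlation flips sign: correlation between V and A = −correlation between Z and D = 0.13.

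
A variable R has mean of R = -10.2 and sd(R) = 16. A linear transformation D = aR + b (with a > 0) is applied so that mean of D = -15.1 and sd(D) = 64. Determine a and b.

a = 4, b = 25.7

sd(D) = a·sd(R) (a > 0), so a = 64/16 = 4.
mean of D = a·mean of R + b, so b = -15.1 − 4·(-10.2) = 25.7.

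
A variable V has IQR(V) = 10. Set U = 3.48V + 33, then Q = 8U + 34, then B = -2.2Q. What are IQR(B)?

IQR(B) = 612.48

IQR(U) = |3.48|·10 = 34.8.
IQR(Q) = |8|·34.8 = 278.4.
IQR(B) = |-2.2|·278.4 = 612.48.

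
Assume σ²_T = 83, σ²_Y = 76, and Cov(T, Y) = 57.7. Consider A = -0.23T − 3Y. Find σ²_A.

σ²_A = 768.0167

σ²_A = a²·σ²_T + b²·σ²_Y + 2ab·Cov(T, Y) with a = -0.23, b = -3.
= (-0.23)²·83 + (-3)²·76 + 2·(-0.23)·(-3)·57.7
= 4.3907 + 684 + 79.626 = 768.0167.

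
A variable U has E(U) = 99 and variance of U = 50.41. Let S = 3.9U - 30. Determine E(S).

E(S) = 356.1

S = 3.9U - 30 is linear with a = 3.9, b = -30.
E(S) = a·E(U) + b = 3.9·99 + (-30) = 356.1.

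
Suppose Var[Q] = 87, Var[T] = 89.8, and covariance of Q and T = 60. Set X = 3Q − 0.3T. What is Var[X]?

Var[X] = 683.082

Var[X] = a²·Var[Q] + b²·Var[T] + 2ab·covariance of Q and T with a = 3, b = -0.3.
= 3²·87 + (-0.3)²·89.8 + 2·3·(-0.3)·60
= 783 + 8.082 + (-108) = 683.082.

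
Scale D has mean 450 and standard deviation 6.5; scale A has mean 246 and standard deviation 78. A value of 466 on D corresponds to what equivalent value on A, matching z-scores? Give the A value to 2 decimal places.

A = 438.00

z = (466 − 450)/6.5 ≈ 2.4615.
A = 246 + z·78 = 246 + (466 − 450)·78/6.5 = 438.00.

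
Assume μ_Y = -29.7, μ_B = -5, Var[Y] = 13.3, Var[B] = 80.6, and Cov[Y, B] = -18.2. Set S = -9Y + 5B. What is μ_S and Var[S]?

μ_S = 242.3, Var[S] = 4730.3

μ_S = (-9)·μ_Y + 5·μ_B = (-9)·(-29.7) + 5·(-5) = 242.3.
Var[S] = a²·Var[Y] + b²·Var[B] + 2ab·Cov[Y, B] with a = -9, b = 5.
= (-9)²·13.3 + 5²·80.6 + 2·(-9)·5·(-18.2)
= 1077.3 + 2015 + 1638 = 4730.3.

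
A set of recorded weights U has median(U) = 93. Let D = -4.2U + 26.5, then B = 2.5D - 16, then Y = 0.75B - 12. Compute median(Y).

median(D) = (-4.2)·93 + 26.5 = -364.1.
median(B) = 2.5·(-364.1) + (-16) = -926.25.
median(Y) = 0.75·(-926.25) + (-12) = -706.6875.

median(Y) = -706.6875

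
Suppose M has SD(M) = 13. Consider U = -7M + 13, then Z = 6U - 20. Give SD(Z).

SD(U) = |-7|·13 = 91.
SD(Z) = |6|·91 = 546.

SD(Z) = 546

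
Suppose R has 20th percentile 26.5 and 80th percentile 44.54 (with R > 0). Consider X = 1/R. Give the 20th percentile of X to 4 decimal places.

20th percentile of X = 0.0225

1/R is decreasing on R > 0, so percentile order reverses: P_{20}(X) uses P_{80}(R) = 44.54.
P_{20}(X) = 1/44.54 ≈ 0.0225.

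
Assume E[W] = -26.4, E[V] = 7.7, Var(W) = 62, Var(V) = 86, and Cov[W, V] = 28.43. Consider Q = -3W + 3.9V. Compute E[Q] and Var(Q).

E[Q] = 109.23, Var(Q) = 1200.798

E[Q] = (-3)·E[W] + 3.9·E[V] = (-3)·(-26.4) + 3.9·7.7 = 109.23.
Var(Q) = a²·Var(W) + b²·Var(V) + 2ab·Cov[W, V] with a = -3, b = 3.9.
= (-3)²·62 + 3.9²·86 + 2·(-3)·3.9·28.43
= 558 + 1308.06 + (-665.262) = 1200.798.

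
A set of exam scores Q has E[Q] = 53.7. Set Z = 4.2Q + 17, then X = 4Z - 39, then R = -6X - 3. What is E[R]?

E[Z] = 4.2·53.7 + 17 = 242.54.
E[X] = 4·242.54 + (-39) = 931.16.
E[R] = (-6)·931.16 + (-3) = -5589.96.

E[R] = -5589.96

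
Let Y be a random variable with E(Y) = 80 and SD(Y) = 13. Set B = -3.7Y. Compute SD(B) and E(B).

B = -3.7Y is linear with a = -3.7, b = 0.
SD(B) = |a|·SD(Y) = |-3.7|·13 = 48.1.
E(B) = a·E(Y) + b = (-3.7)·80 = -296.

SD(B) = 48.1, E(B) = -296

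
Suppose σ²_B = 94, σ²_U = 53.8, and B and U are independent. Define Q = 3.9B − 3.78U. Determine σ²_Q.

σ²_Q = a²·σ²_B + b²·σ²_U + 2ab·Cov(B, U) with a = 3.9, b = -3.78.
Independence gives Cov(B, U) = 0.
= 3.9²·94 + (-3.78)²·53.8 + 2·3.9·(-3.78)·0
= 1429.74 + 768.71592 + 0 = 2198.45592.

σ²_Q = 2198.45592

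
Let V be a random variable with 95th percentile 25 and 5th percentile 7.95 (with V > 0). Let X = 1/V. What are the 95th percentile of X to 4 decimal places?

1/V is decreasing on V > 0, so percentile order reverses: P_{95}(X) uses P_{5}(V) = 7.95.
P_{95}(X) = 1/7.95 ≈ 0.1258.

95th percentile of X = 0.1258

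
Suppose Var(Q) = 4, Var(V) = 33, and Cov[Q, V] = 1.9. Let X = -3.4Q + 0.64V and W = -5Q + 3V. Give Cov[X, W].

By bilinearity, Cov[X, W] = ac·Var(Q) + bd·Var(V) + (ad+bc)·Cov[Q, V], with a=-3.4, b=0.64, c=-5, d=3.
ac·Var(Q) = (-3.4)·(-5)·4 = 68
bd·Var(V) = 0.64·3·33 = 63.36
(ad+bc)·Cov[Q, V] = (-13.4)·1.9 = -25.46
Cov[X, W] = 68 + 63.36 + (-25.46) = 105.9.

Cov[X, W] = 105.9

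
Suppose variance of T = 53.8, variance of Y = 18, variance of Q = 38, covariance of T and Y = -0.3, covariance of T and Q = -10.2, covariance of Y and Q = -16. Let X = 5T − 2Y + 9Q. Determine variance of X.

variance of X = 4159

variance of X = a²·variance of T + b²·variance of Y + c²·variance of Q + 2ab·covariance of T and Y + 2ac·covariance of T and Q + 2bc·covariance of Y and Q, with a = 5, b = -2, c = 9.
= 1345 + 72 + 3078 + 6 + (-918) + 576
= 4159.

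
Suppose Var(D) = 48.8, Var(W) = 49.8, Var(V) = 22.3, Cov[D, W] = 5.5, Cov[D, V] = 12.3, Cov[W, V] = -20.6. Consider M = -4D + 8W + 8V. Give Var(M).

Var(M) = a²·Var(D) + b²·Var(W) + c²·Var(V) + 2ab·Cov[D, W] + 2ac·Cov[D, V] + 2bc·Cov[W, V], with a = -4, b = 8, c = 8.
= 780.8 + 3187.2 + 1427.2 + (-352) + (-787.2) + (-2636.8)
= 1619.2.

Var(M) = 1619.2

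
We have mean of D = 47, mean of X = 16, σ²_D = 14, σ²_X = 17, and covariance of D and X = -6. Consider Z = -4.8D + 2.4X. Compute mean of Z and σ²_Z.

mean of Z = -187.2, σ²_Z = 558.72

mean of Z = (-4.8)·mean of D + 2.4·mean of X = (-4.8)·47 + 2.4·16 = -187.2.
σ²_Z = a²·σ²_D + b²·σ²_X + 2ab·covariance of D and X with a = -4.8, b = 2.4.
= (-4.8)²·14 + 2.4²·17 + 2·(-4.8)·2.4·(-6)
= 322.56 + 97.92 + 138.24 = 558.72.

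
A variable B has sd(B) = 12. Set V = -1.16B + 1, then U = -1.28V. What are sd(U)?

sd(U) = 17.8176

sd(V) = |-1.16|·12 = 13.92.
sd(U) = |-1.28|·13.92 = 17.8176.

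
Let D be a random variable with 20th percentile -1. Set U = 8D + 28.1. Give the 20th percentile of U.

20th percentile of U = 20.1

Since a = 8 > 0 the transformation is increasing, so the 20th percentile of U = a·(P_{20} of D) + b = 8·(-1) + 28.1 = 20.1.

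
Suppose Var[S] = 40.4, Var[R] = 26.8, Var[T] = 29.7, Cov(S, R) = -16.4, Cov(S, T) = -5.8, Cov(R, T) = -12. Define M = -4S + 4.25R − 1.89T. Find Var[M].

Var[M] = a²·Var[S] + b²·Var[R] + c²·Var[T] + 2ab·Cov(S, R) + 2ac·Cov(S, T) + 2bc·Cov(R, T), with a = -4, b = 4.25, c = -1.89.
= 646.4 + 484.075 + 106.09137 + 557.6 + (-87.696) + 192.78
= 1899.25037.

Var[M] = 1899.25037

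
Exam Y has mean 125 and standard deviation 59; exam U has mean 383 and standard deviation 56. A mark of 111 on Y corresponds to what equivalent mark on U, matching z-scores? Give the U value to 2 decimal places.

U = 369.71

z = (111 − 125)/59 ≈ -0.2373.
U = 383 + z·56 = 383 + (111 − 125)·56/59 ≈ 369.71.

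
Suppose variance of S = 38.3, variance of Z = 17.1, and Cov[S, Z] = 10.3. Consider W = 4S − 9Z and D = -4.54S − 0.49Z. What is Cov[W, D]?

Cov[W, D] = -219.447

By bilinearity, Cov[W, D] = ac·variance of S + bd·variance of Z + (ad+bc)·Cov[S, Z], with a=4, b=-9, c=-4.54, d=-0.49.
ac·variance of S = 4·(-4.54)·38.3 = -695.528
bd·variance of Z = (-9)·(-0.49)·17.1 = 75.411
(ad+bc)·Cov[S, Z] = (38.9)·10.3 = 400.67
Cov[W, D] = -695.528 + 75.411 + 400.67 = -219.447.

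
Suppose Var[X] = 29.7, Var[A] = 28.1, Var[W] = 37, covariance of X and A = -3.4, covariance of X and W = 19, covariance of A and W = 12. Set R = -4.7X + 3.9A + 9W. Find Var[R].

Var[R] = a²·Var[X] + b²·Var[A] + c²·Var[W] + 2ab·covariance of X and A + 2ac·covariance of X and W + 2bc·covariance of A and W, with a = -4.7, b = 3.9, c = 9.
= 656.073 + 427.401 + 2997 + 124.644 + (-1607.4) + 842.4
= 3440.118.

Var[R] = 3440.118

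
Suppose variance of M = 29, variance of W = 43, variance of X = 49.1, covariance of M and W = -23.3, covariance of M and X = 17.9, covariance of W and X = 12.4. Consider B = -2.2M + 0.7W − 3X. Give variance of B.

variance of B = 859.294

variance of B = a²·variance of M + b²·variance of W + c²·variance of X + 2ab·covariance of M and W + 2ac·covariance of M and X + 2bc·covariance of W and X, with a = -2.2, b = 0.7, c = -3.
= 140.36 + 21.07 + 441.9 + 71.764 + 236.28 + (-52.08)
= 859.294.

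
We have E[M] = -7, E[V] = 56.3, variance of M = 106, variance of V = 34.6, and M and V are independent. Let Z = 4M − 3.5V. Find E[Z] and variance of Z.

E[Z] = -225.05, variance of Z = 2119.85

E[Z] = 4·E[M] + (-3.5)·E[V] = 4·(-7) + (-3.5)·56.3 = -225.05.
variance of Z = a²·variance of M + b²·variance of V + 2ab·Cov[M, V] with a = 4, b = -3.5.
Independence gives Cov[M, V] = 0.
= 4²·106 + (-3.5)²·34.6 + 2·4·(-3.5)·0
= 1696 + 423.85 + 0 = 2119.85.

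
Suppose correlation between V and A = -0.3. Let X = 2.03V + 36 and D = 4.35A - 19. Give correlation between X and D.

correlation between X and D = -0.3

Linear rescalings preserve correlation up to sign; here the slopes 2.03 and 4.35 have the same sign, so correlation between X and D = correlation between V and A = -0.3.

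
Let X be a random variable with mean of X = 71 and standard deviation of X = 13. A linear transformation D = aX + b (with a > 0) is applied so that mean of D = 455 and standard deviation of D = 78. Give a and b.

a = 6, b = 29

standard deviation of D = a·standard deviation of X (a > 0), so a = 78/13 = 6.
mean of D = a·mean of X + b, so b = 455 − 6·71 = 29.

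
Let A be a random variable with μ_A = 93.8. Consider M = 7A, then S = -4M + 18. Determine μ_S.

μ_S = -2608.4

μ_M = 7·93.8 = 656.6.
μ_S = (-4)·656.6 + 18 = -2608.4.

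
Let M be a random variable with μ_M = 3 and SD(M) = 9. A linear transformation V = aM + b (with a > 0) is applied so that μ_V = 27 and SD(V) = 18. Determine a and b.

SD(V) = a·SD(M) (a > 0), so a = 18/9 = 2.
μ_V = a·μ_M + b, so b = 27 − 2·3 = 21.

a = 2, b = 21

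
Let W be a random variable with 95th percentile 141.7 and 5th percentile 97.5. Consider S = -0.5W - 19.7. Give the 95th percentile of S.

95th percentile of S = -68.45

Since a = -0.5 < 0 the transformation is decreasing, reversing order: the 95th percentile of S corresponds to the 5th percentile of W.
So P_{95}(S) = a·P_{5}(W) + b = (-0.5)·97.5 + (-19.7) = -68.45.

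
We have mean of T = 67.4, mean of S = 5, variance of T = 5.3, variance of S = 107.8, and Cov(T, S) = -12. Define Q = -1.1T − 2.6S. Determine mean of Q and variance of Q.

mean of Q = (-1.1)·mean of T + (-2.6)·mean of S = (-1.1)·67.4 + (-2.6)·5 = -87.14.
variance of Q = a²·variance of T + b²·variance of S + 2ab·Cov(T, S) with a = -1.1, b = -2.6.
= (-1.1)²·5.3 + (-2.6)²·107.8 + 2·(-1.1)·(-2.6)·(-12)
= 6.413 + 728.728 + (-68.64) = 666.501.

mean of Q = -87.14, variance of Q = 666.501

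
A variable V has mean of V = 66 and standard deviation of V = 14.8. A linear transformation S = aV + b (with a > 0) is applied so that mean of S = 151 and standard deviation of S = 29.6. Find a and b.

a = 2, b = 19

standard deviation of S = a·standard deviation of V (a > 0), so a = 29.6/14.8 = 2.
mean of S = a·mean of V + b, so b = 151 − 2·66 = 19.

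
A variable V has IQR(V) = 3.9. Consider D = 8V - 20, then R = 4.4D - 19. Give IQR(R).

IQR(D) = |8|·3.9 = 31.2.
IQR(R) = |4.4|·31.2 = 137.28.

IQR(R) = 137.28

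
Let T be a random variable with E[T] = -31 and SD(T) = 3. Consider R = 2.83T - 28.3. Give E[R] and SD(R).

E[R] = -116.03, SD(R) = 8.49

R = 2.83T - 28.3 is linear with a = 2.83, b = -28.3.
E[R] = a·E[T] + b = 2.83·(-31) + (-28.3) = -116.03.
SD(R) = |a|·SD(T) = |2.83|·3 = 8.49.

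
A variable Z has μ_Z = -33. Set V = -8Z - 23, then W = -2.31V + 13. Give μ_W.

μ_W = -543.71

μ_V = (-8)·(-33) + (-23) = 241.
μ_W = (-2.31)·241 + 13 = -543.71.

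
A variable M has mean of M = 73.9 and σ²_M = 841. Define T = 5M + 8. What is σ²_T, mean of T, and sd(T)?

T = 5M + 8 is linear with a = 5, b = 8.
σ²_T = a²·σ²_M = 5²·841 = 21025 (the additive constant 8 does not affect variance).
mean of T = a·mean of M + b = 5·73.9 + 8 = 377.5.
sd(M) = √841 = 29.
sd(T) = |a|·sd(M) = |5|·29 = 145.

σ²_T = 21025, mean of T = 377.5, sd(T) = 145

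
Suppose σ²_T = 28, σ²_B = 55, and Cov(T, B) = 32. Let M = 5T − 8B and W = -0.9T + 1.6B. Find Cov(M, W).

Cov(M, W) = -343.6

By bilinearity, Cov(M, W) = ac·σ²_T + bd·σ²_B + (ad+bc)·Cov(T, B), with a=5, b=-8, c=-0.9, d=1.6.
ac·σ²_T = 5·(-0.9)·28 = -126
bd·σ²_B = (-8)·1.6·55 = -704
(ad+bc)·Cov(T, B) = (15.2)·32 = 486.4
Cov(M, W) = -126 + (-704) + 486.4 = -343.6.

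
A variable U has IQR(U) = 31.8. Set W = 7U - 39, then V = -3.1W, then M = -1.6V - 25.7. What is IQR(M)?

IQR(W) = |7|·31.8 = 222.6.
IQR(V) = |-3.1|·222.6 = 690.06.
IQR(M) = |-1.6|·690.06 = 1104.096.

IQR(M) = 1104.096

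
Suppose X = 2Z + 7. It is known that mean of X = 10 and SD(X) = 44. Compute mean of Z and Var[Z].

From X = 2Z + 7: mean of X = a·mean of Z + b, so mean of Z = (mean of X − b)/a = (10 − 7)/2 = 1.5.
Var[X] = 44² = 1936.
Var[X] = a²·Var[Z], so Var[Z] = 1936/2² = 484.

mean of Z = 1.5, Var[Z] = 484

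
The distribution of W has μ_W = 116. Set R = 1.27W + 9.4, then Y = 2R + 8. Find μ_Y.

μ_R = 1.27·116 + 9.4 = 156.72.
μ_Y = 2·156.72 + 8 = 321.44.

μ_Y = 321.44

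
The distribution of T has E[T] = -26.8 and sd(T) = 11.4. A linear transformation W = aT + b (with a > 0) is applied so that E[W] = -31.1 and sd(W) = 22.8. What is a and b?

a = 2, b = 22.5

sd(W) = a·sd(T) (a > 0), so a = 22.8/11.4 = 2.
E[W] = a·E[T] + b, so b = -31.1 − 2·(-26.8) = 22.5.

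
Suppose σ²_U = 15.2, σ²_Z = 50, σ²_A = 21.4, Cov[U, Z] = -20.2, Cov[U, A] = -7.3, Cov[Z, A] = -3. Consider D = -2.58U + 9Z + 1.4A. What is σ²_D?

σ²_D = 5108.34448

σ²_D = a²·σ²_U + b²·σ²_Z + c²·σ²_A + 2ab·Cov[U, Z] + 2ac·Cov[U, A] + 2bc·Cov[Z, A], with a = -2.58, b = 9, c = 1.4.
= 101.17728 + 4050 + 41.944 + 938.088 + 52.7352 + (-75.6)
= 5108.34448.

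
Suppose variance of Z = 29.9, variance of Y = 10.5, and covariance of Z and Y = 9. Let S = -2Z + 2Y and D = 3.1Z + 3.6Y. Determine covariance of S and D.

covariance of S and D = -118.78

By bilinearity, covariance of S and D = ac·variance of Z + bd·variance of Y + (ad+bc)·covariance of Z and Y, with a=-2, b=2, c=3.1, d=3.6.
ac·variance of Z = (-2)·3.1·29.9 = -185.38
bd·variance of Y = 2·3.6·10.5 = 75.6
(ad+bc)·covariance of Z and Y = (-1)·9 = -9
covariance of S and D = -185.38 + 75.6 + (-9) = -118.78.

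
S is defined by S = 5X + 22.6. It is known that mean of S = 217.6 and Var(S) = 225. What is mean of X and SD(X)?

mean of X = 39, SD(X) = 3

From S = 5X + 22.6: mean of S = a·mean of X + b, so mean of X = (mean of S − b)/a = (217.6 − 22.6)/5 = 39.
SD(S) = √225 = 15.
SD(S) = |a|·SD(X), so SD(X) = 15/|5| = 3.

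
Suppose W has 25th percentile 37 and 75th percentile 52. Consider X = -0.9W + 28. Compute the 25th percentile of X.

Since a = -0.9 < 0 the transformation is decreasing, reversing order: the 25th percentile of X corresponds to the 75th percentile of W.
So P_{25}(X) = a·P_{75}(W) + b = (-0.9)·52 + 28 = -18.8.

25th percentile of X = -18.8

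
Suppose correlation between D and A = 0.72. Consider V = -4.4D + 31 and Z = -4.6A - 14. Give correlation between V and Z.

Linear rescalings preserve correlation up to sign; here the slopes -4.4 and -4.6 have the same sign, so correlation between V and Z = correlation between D and A = 0.72.

correlation between V and Z = 0.72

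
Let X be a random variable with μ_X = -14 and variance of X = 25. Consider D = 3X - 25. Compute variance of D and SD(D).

variance of D = 225, SD(D) = 15

D = 3X - 25 is linear with a = 3, b = -25.
variance of D = a²·variance of X = 3²·25 = 225 (the additive constant -25 does not affect variance).
SD(X) = √25 = 5.
SD(D) = |a|·SD(X) = |3|·5 = 15.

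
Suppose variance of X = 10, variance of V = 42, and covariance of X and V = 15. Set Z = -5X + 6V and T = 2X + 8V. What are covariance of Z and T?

By bilinearity, covariance of Z and T = ac·variance of X + bd·variance of V + (ad+bc)·covariance of X and V, with a=-5, b=6, c=2, d=8.
ac·variance of X = (-5)·2·10 = -100
bd·variance of V = 6·8·42 = 2016
(ad+bc)·covariance of X and V = (-28)·15 = -420
covariance of Z and T = -100 + 2016 + (-420) = 1496.

covariance of Z and T = 1496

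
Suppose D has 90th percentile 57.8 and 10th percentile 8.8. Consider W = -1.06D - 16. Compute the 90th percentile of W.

90th percentile of W = -25.328

Since a = -1.06 < 0 the transformation is decreasing, reversing order: the 90th percentile of W corresponds to the 10th percentile of D.
So P_{90}(W) = a·P_{10}(D) + b = (-1.06)·8.8 + (-16) = -25.328.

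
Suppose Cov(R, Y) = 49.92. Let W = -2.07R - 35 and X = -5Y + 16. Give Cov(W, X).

Cov(W, X) = 516.672

Cov(W, X) = a·c·Cov(R, Y) = (-2.07)·(-5)·49.92 = 516.672. Additive constants drop out.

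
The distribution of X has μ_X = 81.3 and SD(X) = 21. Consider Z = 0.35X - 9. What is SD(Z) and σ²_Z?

SD(Z) = 7.35, σ²_Z = 54.0225

Z = 0.35X - 9 is linear with a = 0.35, b = -9.
SD(Z) = |a|·SD(X) = |0.35|·21 = 7.35.
σ²_X = 21² = 441.
σ²_Z = a²·σ²_X = 0.35²·441 = 54.0225 (the additive constant -9 does not affect variance).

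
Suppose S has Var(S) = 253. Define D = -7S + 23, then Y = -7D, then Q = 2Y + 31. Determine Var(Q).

Var(Q) = 2429812

Var(D) = (-7)²·253 = 12397.
Var(Y) = (-7)²·12397 = 607453.
Var(Q) = 2²·607453 = 2429812.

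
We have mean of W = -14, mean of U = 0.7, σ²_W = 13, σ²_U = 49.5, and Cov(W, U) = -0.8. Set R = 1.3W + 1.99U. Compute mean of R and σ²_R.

mean of R = 1.3·mean of W + 1.99·mean of U = 1.3·(-14) + 1.99·0.7 = -16.807.
σ²_R = a²·σ²_W + b²·σ²_U + 2ab·Cov(W, U) with a = 1.3, b = 1.99.
= 1.3²·13 + 1.99²·49.5 + 2·1.3·1.99·(-0.8)
= 21.97 + 196.02495 + (-4.1392) = 213.85575.

mean of R = -16.807, σ²_R = 213.85575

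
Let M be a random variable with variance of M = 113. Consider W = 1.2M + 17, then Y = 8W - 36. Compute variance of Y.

variance of Y = 10414.08

variance of W = 1.2²·113 = 162.72.
variance of Y = 8²·162.72 = 10414.08.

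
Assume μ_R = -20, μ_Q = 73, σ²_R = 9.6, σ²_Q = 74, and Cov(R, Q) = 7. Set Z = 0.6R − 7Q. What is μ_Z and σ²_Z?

μ_Z = 0.6·μ_R + (-7)·μ_Q = 0.6·(-20) + (-7)·73 = -523.
σ²_Z = a²·σ²_R + b²·σ²_Q + 2ab·Cov(R, Q) with a = 0.6, b = -7.
= 0.6²·9.6 + (-7)²·74 + 2·0.6·(-7)·7
= 3.456 + 3626 + (-58.8) = 3570.656.

μ_Z = -523, σ²_Z = 3570.656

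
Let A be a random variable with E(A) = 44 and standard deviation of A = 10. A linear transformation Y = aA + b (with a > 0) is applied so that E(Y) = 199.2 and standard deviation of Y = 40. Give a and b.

a = 4, b = 23.2

standard deviation of Y = a·standard deviation of A (a > 0), so a = 40/10 = 4.
E(Y) = a·E(A) + b, so b = 199.2 − 4·44 = 23.2.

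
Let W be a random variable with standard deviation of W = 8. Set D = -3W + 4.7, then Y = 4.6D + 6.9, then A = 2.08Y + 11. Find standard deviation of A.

standard deviation of D = |-3|·8 = 24.
standard deviation of Y = |4.6|·24 = 110.4.
standard deviation of A = |2.08|·110.4 = 229.632.

standard deviation of A = 229.632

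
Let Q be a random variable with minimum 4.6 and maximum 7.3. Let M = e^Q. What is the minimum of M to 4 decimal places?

min(M) = 99.4843

e^Q is increasing on this domain, so min(M) comes from min(Q) = 4.6: min(M) = exp(4.6) ≈ 99.4843.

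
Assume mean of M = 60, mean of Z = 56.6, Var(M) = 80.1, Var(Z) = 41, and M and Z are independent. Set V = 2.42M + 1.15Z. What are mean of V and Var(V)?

mean of V = 2.42·mean of M + 1.15·mean of Z = 2.42·60 + 1.15·56.6 = 210.29.
Var(V) = a²·Var(M) + b²·Var(Z) + 2ab·Cov[M, Z] with a = 2.42, b = 1.15.
Independence gives Cov[M, Z] = 0.
= 2.42²·80.1 + 1.15²·41 + 2·2.42·1.15·0
= 469.09764 + 54.2225 + 0 = 523.32014.

mean of V = 210.29, Var(V) = 523.32014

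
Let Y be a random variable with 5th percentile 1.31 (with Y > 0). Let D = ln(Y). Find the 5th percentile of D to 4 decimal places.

ln(Y) is increasing, so P_{5}(D) = g(P_{5}(Y)) ≈ 0.27.

5th percentile of D = 0.27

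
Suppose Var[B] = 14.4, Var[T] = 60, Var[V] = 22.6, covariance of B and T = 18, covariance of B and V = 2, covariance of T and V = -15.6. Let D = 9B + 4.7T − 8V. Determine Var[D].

Var[D] = 6346.12

Var[D] = a²·Var[B] + b²·Var[T] + c²·Var[V] + 2ab·covariance of B and T + 2ac·covariance of B and V + 2bc·covariance of T and V, with a = 9, b = 4.7, c = -8.
= 1166.4 + 1325.4 + 1446.4 + 1522.8 + (-288) + 1173.12
= 6346.12.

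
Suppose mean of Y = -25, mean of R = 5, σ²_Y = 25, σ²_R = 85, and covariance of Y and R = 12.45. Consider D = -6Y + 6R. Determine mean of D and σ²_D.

mean of D = 180, σ²_D = 3063.6

mean of D = (-6)·mean of Y + 6·mean of R = (-6)·(-25) + 6·5 = 180.
σ²_D = a²·σ²_Y + b²·σ²_R + 2ab·covariance of Y and R with a = -6, b = 6.
= (-6)²·25 + 6²·85 + 2·(-6)·6·12.45
= 900 + 3060 + (-896.4) = 3063.6.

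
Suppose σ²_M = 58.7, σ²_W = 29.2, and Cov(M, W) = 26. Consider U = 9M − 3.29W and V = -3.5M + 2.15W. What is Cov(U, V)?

By bilinearity, Cov(U, V) = ac·σ²_M + bd·σ²_W + (ad+bc)·Cov(M, W), with a=9, b=-3.29, c=-3.5, d=2.15.
ac·σ²_M = 9·(-3.5)·58.7 = -1849.05
bd·σ²_W = (-3.29)·2.15·29.2 = -206.5462
(ad+bc)·Cov(M, W) = (30.865)·26 = 802.49
Cov(U, V) = -1849.05 + (-206.5462) + 802.49 = -1253.1062.

Cov(U, V) = -1253.1062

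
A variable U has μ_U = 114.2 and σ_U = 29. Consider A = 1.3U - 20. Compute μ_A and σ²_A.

μ_A = 128.46, σ²_A = 1421.29

A = 1.3U - 20 is linear with a = 1.3, b = -20.
μ_A = a·μ_U + b = 1.3·114.2 + (-20) = 128.46.
σ²_U = 29² = 841.
σ²_A = a²·σ²_U = 1.3²·841 = 1421.29 (the additive constant -20 does not affect variance).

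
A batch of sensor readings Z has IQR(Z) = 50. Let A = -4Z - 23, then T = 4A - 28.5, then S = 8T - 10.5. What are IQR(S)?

IQR(A) = |-4|·50 = 200.
IQR(T) = |4|·200 = 800.
IQR(S) = |8|·800 = 6400.

IQR(S) = 6400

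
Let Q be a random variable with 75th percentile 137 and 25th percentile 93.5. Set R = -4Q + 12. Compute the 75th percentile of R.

75th percentile of R = -362

Since a = -4 < 0 the transformation is decreasing, reversing order: the 75th percentile of R corresponds to the 25th percentile of Q.
So P_{75}(R) = a·P_{25}(Q) + b = (-4)·93.5 + 12 = -362.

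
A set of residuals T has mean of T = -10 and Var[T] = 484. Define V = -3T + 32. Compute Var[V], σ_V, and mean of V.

V = -3T + 32 is linear with a = -3, b = 32.
Var[V] = a²·Var[T] = (-3)²·484 = 4356 (the additive constant 32 does not affect variance).
σ_T = √484 = 22.
σ_V = |a|·σ_T = |-3|·22 = 66.
mean of V = a·mean of T + b = (-3)·(-10) + 32 = 62.

Var[V] = 4356, σ_V = 66, mean of V = 62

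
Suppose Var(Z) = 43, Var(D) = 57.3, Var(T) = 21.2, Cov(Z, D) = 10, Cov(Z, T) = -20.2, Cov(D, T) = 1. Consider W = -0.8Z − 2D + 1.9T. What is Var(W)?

Var(W) = a²·Var(Z) + b²·Var(D) + c²·Var(T) + 2ab·Cov(Z, D) + 2ac·Cov(Z, T) + 2bc·Cov(D, T), with a = -0.8, b = -2, c = 1.9.
= 27.52 + 229.2 + 76.532 + 32 + 61.408 + (-7.6)
= 419.06.

Var(W) = 419.06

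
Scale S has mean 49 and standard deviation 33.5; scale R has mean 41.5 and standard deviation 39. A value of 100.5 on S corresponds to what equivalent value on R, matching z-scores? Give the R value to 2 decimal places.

z = (100.5 − 49)/33.5 ≈ 1.5373.
R = 41.5 + z·39 = 41.5 + (100.5 − 49)·39/33.5 ≈ 101.46.

R = 101.46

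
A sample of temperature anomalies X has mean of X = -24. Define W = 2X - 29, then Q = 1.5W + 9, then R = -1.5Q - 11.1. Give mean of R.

mean of R = 148.65

mean of W = 2·(-24) + (-29) = -77.
mean of Q = 1.5·(-77) + 9 = -106.5.
mean of R = (-1.5)·(-106.5) + (-11.1) = 148.65.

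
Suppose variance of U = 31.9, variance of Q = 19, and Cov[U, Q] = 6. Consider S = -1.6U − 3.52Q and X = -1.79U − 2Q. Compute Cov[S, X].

By bilinearity, Cov[S, X] = ac·variance of U + bd·variance of Q + (ad+bc)·Cov[U, Q], with a=-1.6, b=-3.52, c=-1.79, d=-2.
ac·variance of U = (-1.6)·(-1.79)·31.9 = 91.3616
bd·variance of Q = (-3.52)·(-2)·19 = 133.76
(ad+bc)·Cov[U, Q] = (9.5008)·6 = 57.0048
Cov[S, X] = 91.3616 + 133.76 + 57.0048 = 282.1264.

Cov[S, X] = 282.1264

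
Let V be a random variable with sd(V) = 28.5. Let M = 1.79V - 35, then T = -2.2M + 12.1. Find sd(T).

sd(T) = 112.233

sd(M) = |1.79|·28.5 = 51.015.
sd(T) = |-2.2|·51.015 = 112.233.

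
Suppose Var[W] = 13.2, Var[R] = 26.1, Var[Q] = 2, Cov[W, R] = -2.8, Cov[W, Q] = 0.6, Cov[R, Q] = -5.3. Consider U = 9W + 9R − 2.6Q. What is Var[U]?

Var[U] = a²·Var[W] + b²·Var[R] + c²·Var[Q] + 2ab·Cov[W, R] + 2ac·Cov[W, Q] + 2bc·Cov[R, Q], with a = 9, b = 9, c = -2.6.
= 1069.2 + 2114.1 + 13.52 + (-453.6) + (-28.08) + 248.04
= 2963.18.

Var[U] = 2963.18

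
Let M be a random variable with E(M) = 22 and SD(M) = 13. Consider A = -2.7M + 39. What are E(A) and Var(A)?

A = -2.7M + 39 is linear with a = -2.7, b = 39.
E(A) = a·E(M) + b = (-2.7)·22 + 39 = -20.4.
Var(M) = 13² = 169.
Var(A) = a²·Var(M) = (-2.7)²·169 = 1232.01 (the additive constant 39 does not affect variance).

E(A) = -20.4, Var(A) = 1232.01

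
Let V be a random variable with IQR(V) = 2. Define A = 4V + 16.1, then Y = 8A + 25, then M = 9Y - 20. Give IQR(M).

IQR(A) = |4|·2 = 8.
IQR(Y) = |8|·8 = 64.
IQR(M) = |9|·64 = 576.

IQR(M) = 576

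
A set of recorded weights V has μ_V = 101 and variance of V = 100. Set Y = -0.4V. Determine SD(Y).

SD(Y) = 4

Y = -0.4V is linear with a = -0.4, b = 0.
SD(V) = √100 = 10.
SD(Y) = |a|·SD(V) = |-0.4|·10 = 4.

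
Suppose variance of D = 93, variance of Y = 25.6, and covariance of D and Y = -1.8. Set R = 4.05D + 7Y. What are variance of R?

variance of R = 2677.7725

variance of R = a²·variance of D + b²·variance of Y + 2ab·covariance of D and Y with a = 4.05, b = 7.
= 4.05²·93 + 7²·25.6 + 2·4.05·7·(-1.8)
= 1525.4325 + 1254.4 + (-102.06) = 2677.7725.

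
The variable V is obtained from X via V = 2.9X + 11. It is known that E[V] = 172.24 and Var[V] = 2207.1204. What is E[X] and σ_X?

E[X] = 55.6, σ_X = 16.2

From V = 2.9X + 11: E[V] = a·E[X] + b, so E[X] = (E[V] − b)/a = (172.24 − 11)/2.9 = 55.6.
σ_V = √2207.1204 = 46.98.
σ_V = |a|·σ_X, so σ_X = 46.98/|2.9| = 16.2.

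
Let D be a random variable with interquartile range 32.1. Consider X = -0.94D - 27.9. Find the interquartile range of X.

IQR(X) = 30.174

Under X = aD + b, IQR(X) = |a|·IQR(D) = |-0.94|·32.1 = 30.174 (shifts cancel; spread scales by |a|).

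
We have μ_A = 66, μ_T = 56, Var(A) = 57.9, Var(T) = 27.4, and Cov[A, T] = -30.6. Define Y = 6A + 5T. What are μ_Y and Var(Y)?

μ_Y = 676, Var(Y) = 933.4

μ_Y = 6·μ_A + 5·μ_T = 6·66 + 5·56 = 676.
Var(Y) = a²·Var(A) + b²·Var(T) + 2ab·Cov[A, T] with a = 6, b = 5.
= 6²·57.9 + 5²·27.4 + 2·6·5·(-30.6)
= 2084.4 + 685 + (-1836) = 933.4.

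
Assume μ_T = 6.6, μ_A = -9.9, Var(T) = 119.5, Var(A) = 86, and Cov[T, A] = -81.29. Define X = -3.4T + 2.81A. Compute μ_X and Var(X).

μ_X = -50.259, Var(X) = 3613.77392

μ_X = (-3.4)·μ_T + 2.81·μ_A = (-3.4)·6.6 + 2.81·(-9.9) = -50.259.
Var(X) = a²·Var(T) + b²·Var(A) + 2ab·Cov[T, A] with a = -3.4, b = 2.81.
= (-3.4)²·119.5 + 2.81²·86 + 2·(-3.4)·2.81·(-81.29)
= 1381.42 + 679.0646 + 1553.28932 = 3613.77392.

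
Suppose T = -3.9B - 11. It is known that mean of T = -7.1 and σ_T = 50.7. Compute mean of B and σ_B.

mean of B = -1, σ_B = 13

From T = -3.9B - 11: mean of T = a·mean of B + b, so mean of B = (mean of T − b)/a = (-7.1 − (-11))/(-3.9) = -1.
σ_T = |a|·σ_B, so σ_B = 50.7/|-3.9| = 13.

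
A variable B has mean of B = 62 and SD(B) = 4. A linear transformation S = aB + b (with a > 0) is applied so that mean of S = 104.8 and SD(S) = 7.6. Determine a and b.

a = 1.9, b = -13

SD(S) = a·SD(B) (a > 0), so a = 7.6/4 = 1.9.
mean of S = a·mean of B + b, so b = 104.8 − 1.9·62 = -13.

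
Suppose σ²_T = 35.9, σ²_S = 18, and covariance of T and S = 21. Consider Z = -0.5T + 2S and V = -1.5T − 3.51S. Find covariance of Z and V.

covariance of Z and V = -125.58

By bilinearity, covariance of Z and V = ac·σ²_T + bd·σ²_S + (ad+bc)·covariance of T and S, with a=-0.5, b=2, c=-1.5, d=-3.51.
ac·σ²_T = (-0.5)·(-1.5)·35.9 = 26.925
bd·σ²_S = 2·(-3.51)·18 = -126.36
(ad+bc)·covariance of T and S = (-1.245)·21 = -26.145
covariance of Z and V = 26.925 + (-126.36) + (-26.145) = -125.58.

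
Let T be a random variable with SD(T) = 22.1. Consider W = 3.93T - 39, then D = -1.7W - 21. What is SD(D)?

SD(W) = |3.93|·22.1 = 86.853.
SD(D) = |-1.7|·86.853 = 147.6501.

SD(D) = 147.6501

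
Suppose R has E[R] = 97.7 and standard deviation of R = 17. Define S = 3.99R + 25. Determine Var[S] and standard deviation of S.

S = 3.99R + 25 is linear with a = 3.99, b = 25.
Var[R] = 17² = 289.
Var[S] = a²·Var[R] = 3.99²·289 = 4600.9089 (the additive constant 25 does not affect variance).
standard deviation of S = |a|·standard deviation of R = |3.99|·17 = 67.83.

Var[S] = 4600.9089, standard deviation of S = 67.83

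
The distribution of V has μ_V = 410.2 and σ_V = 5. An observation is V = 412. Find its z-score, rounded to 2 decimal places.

z = 0.36

z = (V − μ_V) / σ_V = (412 − 410.2) / 5 = 0.36.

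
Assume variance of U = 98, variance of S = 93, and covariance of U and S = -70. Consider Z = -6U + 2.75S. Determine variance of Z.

variance of Z = a²·variance of U + b²·variance of S + 2ab·covariance of U and S with a = -6, b = 2.75.
= (-6)²·98 + 2.75²·93 + 2·(-6)·2.75·(-70)
= 3528 + 703.3125 + 2310 = 6541.3125.

variance of Z = 6541.3125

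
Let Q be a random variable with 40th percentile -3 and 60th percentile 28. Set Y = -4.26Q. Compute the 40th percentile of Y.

Since a = -4.26 < 0 the transformation is decreasing, reversing order: the 40th percentile of Y corresponds to the 60th percentile of Q.
So P_{40}(Y) = a·P_{60}(Q) + b = (-4.26)·28 = -119.28.

40th percentile of Y = -119.28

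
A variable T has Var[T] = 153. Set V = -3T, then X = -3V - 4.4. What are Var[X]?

Var[V] = (-3)²·153 = 1377.
Var[X] = (-3)²·1377 = 12393.

Var[X] = 12393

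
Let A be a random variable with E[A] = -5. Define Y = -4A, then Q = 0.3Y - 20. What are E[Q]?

E[Q] = -14

E[Y] = (-4)·(-5) = 20.
E[Q] = 0.3·20 + (-20) = -14.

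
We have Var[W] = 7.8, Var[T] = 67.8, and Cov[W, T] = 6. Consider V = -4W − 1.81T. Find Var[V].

Var[V] = a²·Var[W] + b²·Var[T] + 2ab·Cov[W, T] with a = -4, b = -1.81.
= (-4)²·7.8 + (-1.81)²·67.8 + 2·(-4)·(-1.81)·6
= 124.8 + 222.11958 + 86.88 = 433.79958.

Var[V] = 433.79958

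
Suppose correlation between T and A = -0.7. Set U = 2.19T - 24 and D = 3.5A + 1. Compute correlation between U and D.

Linear rescalings preserve correlation up to sign; here the slopes 2.19 and 3.5 have the same sign, so correlation between U and D = correlation between T and A = -0.7.

correlation between U and D = -0.7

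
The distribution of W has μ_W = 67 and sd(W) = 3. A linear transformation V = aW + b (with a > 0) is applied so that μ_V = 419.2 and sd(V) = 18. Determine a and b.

a = 6, b = 17.2

sd(V) = a·sd(W) (a > 0), so a = 18/3 = 6.
μ_V = a·μ_W + b, so b = 419.2 − 6·67 = 17.2.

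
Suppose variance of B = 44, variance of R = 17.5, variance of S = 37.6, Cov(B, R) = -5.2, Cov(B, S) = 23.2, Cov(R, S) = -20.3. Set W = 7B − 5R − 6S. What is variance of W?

variance of W = a²·variance of B + b²·variance of R + c²·variance of S + 2ab·Cov(B, R) + 2ac·Cov(B, S) + 2bc·Cov(R, S), with a = 7, b = -5, c = -6.
= 2156 + 437.5 + 1353.6 + 364 + (-1948.8) + (-1218)
= 1144.3.

variance of W = 1144.3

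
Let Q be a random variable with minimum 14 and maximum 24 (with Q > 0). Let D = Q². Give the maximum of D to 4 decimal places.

max(D) = 576

Q² is increasing on this domain, so max(D) comes from max(Q) = 24: max(D) = square(24) = 576.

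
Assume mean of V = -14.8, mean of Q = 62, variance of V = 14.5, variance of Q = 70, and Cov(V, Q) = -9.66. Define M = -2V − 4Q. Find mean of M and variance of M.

mean of M = (-2)·mean of V + (-4)·mean of Q = (-2)·(-14.8) + (-4)·62 = -218.4.
variance of M = a²·variance of V + b²·variance of Q + 2ab·Cov(V, Q) with a = -2, b = -4.
= (-2)²·14.5 + (-4)²·70 + 2·(-2)·(-4)·(-9.66)
= 58 + 1120 + (-154.56) = 1023.44.

mean of M = -218.4, variance of M = 1023.44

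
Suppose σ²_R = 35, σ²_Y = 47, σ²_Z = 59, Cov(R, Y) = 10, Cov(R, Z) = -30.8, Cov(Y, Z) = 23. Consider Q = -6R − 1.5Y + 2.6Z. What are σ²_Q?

σ²_Q = 2726.15

σ²_Q = a²·σ²_R + b²·σ²_Y + c²·σ²_Z + 2ab·Cov(R, Y) + 2ac·Cov(R, Z) + 2bc·Cov(Y, Z), with a = -6, b = -1.5, c = 2.6.
= 1260 + 105.75 + 398.84 + 180 + 960.96 + (-179.4)
= 2726.15.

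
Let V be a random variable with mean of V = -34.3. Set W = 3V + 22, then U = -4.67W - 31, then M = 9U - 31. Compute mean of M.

mean of M = 3090.227

mean of W = 3·(-34.3) + 22 = -80.9.
mean of U = (-4.67)·(-80.9) + (-31) = 346.803.
mean of M = 9·346.803 + (-31) = 3090.227.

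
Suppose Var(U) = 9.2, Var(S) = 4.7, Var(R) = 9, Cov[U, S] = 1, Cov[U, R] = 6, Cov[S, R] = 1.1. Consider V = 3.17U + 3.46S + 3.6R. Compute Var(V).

Var(V) = a²·Var(U) + b²·Var(S) + c²·Var(R) + 2ab·Cov[U, S] + 2ac·Cov[U, R] + 2bc·Cov[S, R], with a = 3.17, b = 3.46, c = 3.6.
= 92.44988 + 56.26652 + 116.64 + 21.9364 + 136.944 + 27.4032
= 451.64.

Var(V) = 451.64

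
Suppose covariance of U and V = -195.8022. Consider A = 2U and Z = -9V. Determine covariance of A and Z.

covariance of A and Z = 3524.4396

covariance of A and Z = a·c·covariance of U and V = 2·(-9)·(-195.8022) = 3524.4396. Additive constants drop out.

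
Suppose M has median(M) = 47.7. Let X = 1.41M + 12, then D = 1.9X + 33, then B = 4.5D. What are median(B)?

median(B) = 826.14735

median(X) = 1.41·47.7 + 12 = 79.257.
median(D) = 1.9·79.257 + 33 = 183.5883.
median(B) = 4.5·183.5883 = 826.14735.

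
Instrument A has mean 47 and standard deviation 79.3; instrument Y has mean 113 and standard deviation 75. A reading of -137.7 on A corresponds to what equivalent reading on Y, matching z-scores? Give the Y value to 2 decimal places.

Y = -61.68

z = (-137.7 − 47)/79.3 ≈ -2.3291.
Y = 113 + z·75 = 113 + (-137.7 − 47)·75/79.3 ≈ -61.68.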